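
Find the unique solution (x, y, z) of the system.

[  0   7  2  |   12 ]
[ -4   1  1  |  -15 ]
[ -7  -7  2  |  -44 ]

(4, 2, -1)

Forward elimination on [A|b]:
R1 <-> R2   (pivot in column 1 was zero)
[ -4   1  1  -15 ]
[  0   7  2   12 ]
[ -7  -7  2  -44 ]
R3 <- R3 - (7/4)*R1:  [     0  -35/4    1/4  -71/4 ]
R3 <- R3 - (-5/4)*R2:  [     0      0   11/4  -11/4 ]
Row echelon form:
[ -4  1     1  |    -15 ]
[  0  7     2  |     12 ]
[  0  0  11/4  |  -11/4 ]
Back-substitution:
z = (-11/4) / (11/4) = -1
y = (12 - (2)*(-1)) / 7 = 2
x = (-15 - (1)*(2) - (1)*(-1)) / -4 = 4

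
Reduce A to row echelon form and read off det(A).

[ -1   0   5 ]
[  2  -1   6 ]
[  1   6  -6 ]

Forward elimination:
R2 <- R2 - (-2)*R1:  [  0  -1  16 ]
R3 <- R3 - (-1)*R1:  [  0   6  -1 ]
R3 <- R3 - (-6)*R2:  [  0   0  95 ]
Upper-triangular form:
[ -1   0   5 ]
[  0  -1  16 ]
[  0   0  95 ]
det(A) = (-1)^0 * (-1) * (-1) * (95) = 95  (0 row swaps -> sign +1)

det(A) = 95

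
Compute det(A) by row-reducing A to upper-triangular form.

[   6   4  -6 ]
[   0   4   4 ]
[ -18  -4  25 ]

Forward elimination:
R3 <- R3 - (-3)*R1:  [ 0  8  7 ]
R3 <- R3 - (2)*R2:  [  0   0  -1 ]
Upper-triangular form:
[ 6  4  -6 ]
[ 0  4   4 ]
[ 0  0  -1 ]
det(A) = (-1)^0 * (6) * (4) * (-1) = -24  (0 row swaps -> sign +1)

det(A) = -24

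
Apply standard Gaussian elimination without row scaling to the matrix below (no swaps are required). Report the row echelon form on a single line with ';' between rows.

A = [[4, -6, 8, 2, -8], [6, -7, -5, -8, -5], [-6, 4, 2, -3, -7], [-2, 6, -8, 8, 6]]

REF = [4 -6 8 2 -8; 0 2 -17 -11 7; 0 0 -57/2 -55/2 -3/2; 0 0 0 271/57 -183/19]

Forward elimination:
R2 <- R2 - (3/2)*R1:  [   0    2  -17  -11    7 ]
R3 <- R3 - (-3/2)*R1:  [   0   -5   14    0  -19 ]
R4 <- R4 - (-1/2)*R1:  [  0   3  -4   9   2 ]
R3 <- R3 - (-5/2)*R2:  [     0      0  -57/2  -55/2   -3/2 ]
R4 <- R4 - (3/2)*R2:  [     0      0   43/2   51/2  -17/2 ]
R4 <- R4 - (-43/57)*R3:  [       0        0        0   271/57  -183/19 ]
Row echelon form:
[ 4  -6      8       2       -8 ]
[ 0   2    -17     -11        7 ]
[ 0   0  -57/2   -55/2     -3/2 ]
[ 0   0      0  271/57  -183/19 ]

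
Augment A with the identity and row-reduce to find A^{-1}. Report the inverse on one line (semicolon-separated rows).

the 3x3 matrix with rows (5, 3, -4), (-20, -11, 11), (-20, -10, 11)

inverse = [-11/25 7/25 -11/25; 0 -1 1; -4/5 -2/5 1/5]

Gauss-Jordan on [A | I]:
R1 <- (1/5)*R1:  [    1   3/5  -4/5  |   1/5     0     0 ]
R2 <- R2 - (-20)*R1:  [  0   1  -5  |   4   1   0 ]
R3 <- R3 - (-20)*R1:  [  0   2  -5  |   4   0   1 ]
R1 <- R1 - (3/5)*R2:  [     1      0   11/5  |  -11/5   -3/5      0 ]
R3 <- R3 - (2)*R2:  [  0   0   5  |  -4  -2   1 ]
R3 <- (1/5)*R3:  [    0     0     1  |  -4/5  -2/5   1/5 ]
R1 <- R1 - (11/5)*R3:  [      1       0       0  |  -11/25    7/25  -11/25 ]
R2 <- R2 - (-5)*R3:  [  0   1   0  |   0  -1   1 ]
Right block of [I | A^{-1}] is the inverse:
[ -11/25  7/25  -11/25 ]
[      0    -1       1 ]
[   -4/5  -2/5     1/5 ]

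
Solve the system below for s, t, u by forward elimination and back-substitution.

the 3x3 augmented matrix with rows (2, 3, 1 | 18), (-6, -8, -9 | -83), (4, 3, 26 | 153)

Forward elimination on [A|b]:
R2 <- R2 - (-3)*R1:  [   0    1   -6  -29 ]
R3 <- R3 - (2)*R1:  [   0   -3   24  117 ]
R3 <- R3 - (-3)*R2:  [  0   0   6  30 ]
Row echelon form:
[ 2  3   1  |   18 ]
[ 0  1  -6  |  -29 ]
[ 0  0   6  |   30 ]
Back-substitution:
u = (30) / 6 = 5
t = (-29 - (-6)*(5)) / 1 = 1
s = (18 - (3)*(1) - (1)*(5)) / 2 = 5

(5, 1, 5)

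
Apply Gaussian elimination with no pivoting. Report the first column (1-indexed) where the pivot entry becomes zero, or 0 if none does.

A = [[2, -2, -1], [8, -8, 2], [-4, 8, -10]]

first zero-pivot column = 2

Naive forward elimination:
R2 <- R2 - (4)*R1:  [ 0  0  6 ]
R3 <- R3 - (-2)*R1:  [   0    4  -12 ]
Matrix at this point:
[ 2  -2   -1 ]
[ 0   0    6 ]
[ 0   4  -12 ]
Pivot entry (2,2) is zero but row 3 has 4 in column 2 -> naive elimination stops; a row interchange (e.g. R2 <-> R3) would be required here.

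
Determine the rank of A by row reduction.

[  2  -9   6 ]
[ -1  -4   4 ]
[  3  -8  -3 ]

Row reduction:
R2 <- R2 - (-1/2)*R1:  [     0  -17/2      7 ]
R3 <- R3 - (3/2)*R1:  [    0  11/2   -12 ]
R3 <- R3 - (-11/17)*R2:  [       0        0  -127/17 ]
Row echelon form:
[ 2     -9        6 ]
[ 0  -17/2        7 ]
[ 0      0  -127/17 ]
Nonzero rows / pivot columns: 3

rank(A) = 3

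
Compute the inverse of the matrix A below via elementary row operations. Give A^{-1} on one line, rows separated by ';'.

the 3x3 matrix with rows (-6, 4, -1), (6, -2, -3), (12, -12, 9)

Gauss-Jordan on [A | I]:
R1 <- (1/-6)*R1:  [    1  -2/3   1/6  |  -1/6     0     0 ]
R2 <- R2 - (6)*R1:  [  0   2  -4  |   1   1   0 ]
R3 <- R3 - (12)*R1:  [  0  -4   7  |   2   0   1 ]
R2 <- (1/2)*R2:  [   0    1   -2  |  1/2  1/2    0 ]
R1 <- R1 - (-2/3)*R2:  [    1     0  -7/6  |   1/6   1/3     0 ]
R3 <- R3 - (-4)*R2:  [  0   0  -1  |   4   2   1 ]
R3 <- (1/-1)*R3:  [  0   0   1  |  -4  -2  -1 ]
R1 <- R1 - (-7/6)*R3:  [    1     0     0  |  -9/2    -2  -7/6 ]
R2 <- R2 - (-2)*R3:  [     0      1      0  |  -15/2   -7/2     -2 ]
Right block of [I | A^{-1}] is the inverse:
[  -9/2    -2  -7/6 ]
[ -15/2  -7/2    -2 ]
[    -4    -2    -1 ]

inverse = [-9/2 -2 -7/6; -15/2 -7/2 -2; -4 -2 -1]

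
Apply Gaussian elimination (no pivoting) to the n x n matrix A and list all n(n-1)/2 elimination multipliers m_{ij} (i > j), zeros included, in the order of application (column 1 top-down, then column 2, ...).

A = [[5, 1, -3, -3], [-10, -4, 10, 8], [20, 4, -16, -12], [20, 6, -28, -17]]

Forward elimination:
R2 <- R2 - (-2)*R1:  [  0  -2   4   2 ]
R3 <- R3 - (4)*R1:  [  0   0  -4   0 ]
R4 <- R4 - (4)*R1:  [   0    2  -16   -5 ]
R3: entry in column 2 is already 0 -> m_{32} = 0 (no row operation needed)
R4 <- R4 - (-1)*R2:  [   0    0  -12   -3 ]
R4 <- R4 - (3)*R3:  [  0   0   0  -3 ]
Multipliers (in order of application): m_{21} = -2, m_{31} = 4, m_{41} = 4, m_{32} = 0, m_{42} = -1, m_{43} = 3

multipliers: -2, 4, 4, 0, -1, 3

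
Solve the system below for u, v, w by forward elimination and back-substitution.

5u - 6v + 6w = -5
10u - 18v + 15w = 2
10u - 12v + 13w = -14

Forward elimination on [A|b]:
R2 <- R2 - (2)*R1:  [  0  -6   3  12 ]
R3 <- R3 - (2)*R1:  [  0   0   1  -4 ]
Row echelon form:
[ 5  -6  6  |  -5 ]
[ 0  -6  3  |  12 ]
[ 0   0  1  |  -4 ]
Back-substitution:
w = (-4) / 1 = -4
v = (12 - (3)*(-4)) / -6 = -4
u = (-5 - (-6)*(-4) - (6)*(-4)) / 5 = -1

(-1, -4, -4)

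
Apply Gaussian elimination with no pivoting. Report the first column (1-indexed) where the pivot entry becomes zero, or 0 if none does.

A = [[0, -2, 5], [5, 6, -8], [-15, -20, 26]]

first zero-pivot column = 1

Naive forward elimination:
Pivot entry (1,1) is zero but row 2 has 5 in column 1 -> naive elimination stops; a row interchange (e.g. R1 <-> R2) would be required here.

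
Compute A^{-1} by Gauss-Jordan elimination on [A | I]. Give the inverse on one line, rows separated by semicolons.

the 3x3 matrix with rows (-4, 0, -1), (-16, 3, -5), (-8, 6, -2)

inverse = [-1 1/4 -1/8; -1/3 0 1/6; 3 -1 1/2]

Gauss-Jordan on [A | I]:
R1 <- (1/-4)*R1:  [    1     0   1/4  |  -1/4     0     0 ]
R2 <- R2 - (-16)*R1:  [  0   3  -1  |  -4   1   0 ]
R3 <- R3 - (-8)*R1:  [  0   6   0  |  -2   0   1 ]
R2 <- (1/3)*R2:  [    0     1  -1/3  |  -4/3   1/3     0 ]
R3 <- R3 - (6)*R2:  [  0   0   2  |   6  -2   1 ]
R3 <- (1/2)*R3:  [   0    0    1  |    3   -1  1/2 ]
R1 <- R1 - (1/4)*R3:  [    1     0     0  |    -1   1/4  -1/8 ]
R2 <- R2 - (-1/3)*R3:  [    0     1     0  |  -1/3     0   1/6 ]
Right block of [I | A^{-1}] is the inverse:
[   -1  1/4  -1/8 ]
[ -1/3    0   1/6 ]
[    3   -1   1/2 ]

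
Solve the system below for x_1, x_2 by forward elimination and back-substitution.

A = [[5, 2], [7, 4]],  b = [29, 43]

Forward elimination on [A|b]:
R2 <- R2 - (7/5)*R1:  [    0   6/5  12/5 ]
Row echelon form:
[ 5    2  |    29 ]
[ 0  6/5  |  12/5 ]
Back-substitution:
x_2 = (12/5) / (6/5) = 2
x_1 = (29 - (2)*(2)) / 5 = 5

(5, 2)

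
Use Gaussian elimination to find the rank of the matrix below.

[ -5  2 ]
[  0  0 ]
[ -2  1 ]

Row reduction:
R3 <- R3 - (2/5)*R1:  [   0  1/5 ]
R2 <-> R3   (pivot in column 2 was zero)
[ -5    2 ]
[  0  1/5 ]
[  0    0 ]
Row echelon form:
[ -5    2 ]
[  0  1/5 ]
[  0    0 ]
Nonzero rows / pivot columns: 2

rank(A) = 2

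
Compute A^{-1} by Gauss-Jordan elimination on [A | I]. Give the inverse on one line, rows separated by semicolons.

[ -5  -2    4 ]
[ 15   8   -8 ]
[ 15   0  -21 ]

inverse = [28/5 7/5 8/15; -13/2 -3/2 -2/3; 4 1 1/3]

Gauss-Jordan on [A | I]:
R1 <- (1/-5)*R1:  [    1   2/5  -4/5  |  -1/5     0     0 ]
R2 <- R2 - (15)*R1:  [ 0  2  4  |  3  1  0 ]
R3 <- R3 - (15)*R1:  [  0  -6  -9  |   3   0   1 ]
R2 <- (1/2)*R2:  [   0    1    2  |  3/2  1/2    0 ]
R1 <- R1 - (2/5)*R2:  [    1     0  -8/5  |  -4/5  -1/5     0 ]
R3 <- R3 - (-6)*R2:  [  0   0   3  |  12   3   1 ]
R3 <- (1/3)*R3:  [   0    0    1  |    4    1  1/3 ]
R1 <- R1 - (-8/5)*R3:  [    1     0     0  |  28/5   7/5  8/15 ]
R2 <- R2 - (2)*R3:  [     0      1      0  |  -13/2   -3/2   -2/3 ]
Right block of [I | A^{-1}] is the inverse:
[  28/5   7/5  8/15 ]
[ -13/2  -3/2  -2/3 ]
[     4     1   1/3 ]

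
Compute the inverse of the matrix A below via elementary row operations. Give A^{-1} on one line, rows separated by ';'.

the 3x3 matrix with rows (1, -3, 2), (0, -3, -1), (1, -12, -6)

inverse = [2/5 -14/5 3/5; -1/15 -8/15 1/15; 1/5 3/5 -1/5]

Gauss-Jordan on [A | I]:
R3 <- R3 - (1)*R1:  [  0  -9  -8  |  -1   0   1 ]
R2 <- (1/-3)*R2:  [    0     1   1/3  |     0  -1/3     0 ]
R1 <- R1 - (-3)*R2:  [  1   0   3  |   1  -1   0 ]
R3 <- R3 - (-9)*R2:  [  0   0  -5  |  -1  -3   1 ]
R3 <- (1/-5)*R3:  [    0     0     1  |   1/5   3/5  -1/5 ]
R1 <- R1 - (3)*R3:  [     1      0      0  |    2/5  -14/5    3/5 ]
R2 <- R2 - (1/3)*R3:  [     0      1      0  |  -1/15  -8/15   1/15 ]
Right block of [I | A^{-1}] is the inverse:
[   2/5  -14/5   3/5 ]
[ -1/15  -8/15  1/15 ]
[   1/5    3/5  -1/5 ]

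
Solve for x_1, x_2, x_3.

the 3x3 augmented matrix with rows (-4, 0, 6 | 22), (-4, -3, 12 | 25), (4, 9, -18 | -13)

(-1, 5, 3)

Forward elimination on [A|b]:
R2 <- R2 - (1)*R1:  [  0  -3   6   3 ]
R3 <- R3 - (-1)*R1:  [   0    9  -12    9 ]
R3 <- R3 - (-3)*R2:  [  0   0   6  18 ]
Row echelon form:
[ -4   0  6  |  22 ]
[  0  -3  6  |   3 ]
[  0   0  6  |  18 ]
Back-substitution:
x_3 = (18) / 6 = 3
x_2 = (3 - (6)*(3)) / -3 = 5
x_1 = (22 - (6)*(3)) / -4 = -1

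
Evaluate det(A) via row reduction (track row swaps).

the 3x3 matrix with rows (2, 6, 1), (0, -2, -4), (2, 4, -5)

Forward elimination:
R3 <- R3 - (1)*R1:  [  0  -2  -6 ]
R3 <- R3 - (1)*R2:  [  0   0  -2 ]
Upper-triangular form:
[ 2   6   1 ]
[ 0  -2  -4 ]
[ 0   0  -2 ]
det(A) = (-1)^0 * (2) * (-2) * (-2) = 8  (0 row swaps -> sign +1)

det(A) = 8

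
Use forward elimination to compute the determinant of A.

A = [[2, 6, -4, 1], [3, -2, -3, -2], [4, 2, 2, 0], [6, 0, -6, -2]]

det(A) = -88

Forward elimination:
R2 <- R2 - (3/2)*R1:  [    0   -11     3  -7/2 ]
R3 <- R3 - (2)*R1:  [   0  -10   10   -2 ]
R4 <- R4 - (3)*R1:  [   0  -18    6   -5 ]
R3 <- R3 - (10/11)*R2:  [     0      0  80/11  13/11 ]
R4 <- R4 - (18/11)*R2:  [     0      0  12/11   8/11 ]
R4 <- R4 - (3/20)*R3:  [     0      0      0  11/20 ]
Upper-triangular form:
[ 2    6     -4      1 ]
[ 0  -11      3   -7/2 ]
[ 0    0  80/11  13/11 ]
[ 0    0      0  11/20 ]
det(A) = (-1)^0 * (2) * (-11) * (80/11) * (11/20) = -88  (0 row swaps -> sign +1)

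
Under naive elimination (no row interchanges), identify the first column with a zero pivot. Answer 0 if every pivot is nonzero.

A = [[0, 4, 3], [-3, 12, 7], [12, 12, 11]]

Naive forward elimination:
Pivot entry (1,1) is zero but row 2 has -3 in column 1 -> naive elimination stops; a row interchange (e.g. R1 <-> R2) would be required here.

first zero-pivot column = 1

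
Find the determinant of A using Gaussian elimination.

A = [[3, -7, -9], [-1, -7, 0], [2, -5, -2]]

Forward elimination:
R2 <- R2 - (-1/3)*R1:  [     0  -28/3     -3 ]
R3 <- R3 - (2/3)*R1:  [    0  -1/3     4 ]
R3 <- R3 - (1/28)*R2:  [      0       0  115/28 ]
Upper-triangular form:
[ 3     -7      -9 ]
[ 0  -28/3      -3 ]
[ 0      0  115/28 ]
det(A) = (-1)^0 * (3) * (-28/3) * (115/28) = -115  (0 row swaps -> sign +1)

det(A) = -115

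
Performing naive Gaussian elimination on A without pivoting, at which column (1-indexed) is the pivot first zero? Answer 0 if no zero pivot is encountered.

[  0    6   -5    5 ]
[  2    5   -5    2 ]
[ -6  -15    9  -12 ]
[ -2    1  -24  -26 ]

first zero-pivot column = 1

Naive forward elimination:
Pivot entry (1,1) is zero but row 2 has 2 in column 1 -> naive elimination stops; a row interchange (e.g. R1 <-> R2) would be required here.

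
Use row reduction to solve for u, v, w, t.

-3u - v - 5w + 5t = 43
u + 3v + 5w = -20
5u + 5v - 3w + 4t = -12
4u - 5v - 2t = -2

Forward elimination on [A|b]:
R2 <- R2 - (-1/3)*R1:  [     0    8/3   10/3    5/3  -17/3 ]
R3 <- R3 - (-5/3)*R1:  [     0   10/3  -34/3   37/3  179/3 ]
R4 <- R4 - (-4/3)*R1:  [     0  -19/3  -20/3   14/3  166/3 ]
R3 <- R3 - (5/4)*R2:  [     0      0  -31/2   41/4  267/4 ]
R4 <- R4 - (-19/8)*R2:  [     0      0    5/4   69/8  335/8 ]
R4 <- R4 - (-5/62)*R3:  [       0        0        0   293/31  1465/31 ]
Row echelon form:
[ -3   -1     -5       5  |       43 ]
[  0  8/3   10/3     5/3  |    -17/3 ]
[  0    0  -31/2    41/4  |    267/4 ]
[  0    0      0  293/31  |  1465/31 ]
Back-substitution:
t = (1465/31) / (293/31) = 5
w = (267/4 - (41/4)*(5)) / (-31/2) = -1
v = (-17/3 - (10/3)*(-1) - (5/3)*(5)) / (8/3) = -4
u = (43 - (-1)*(-4) - (-5)*(-1) - (5)*(5)) / -3 = -3

(-3, -4, -1, 5)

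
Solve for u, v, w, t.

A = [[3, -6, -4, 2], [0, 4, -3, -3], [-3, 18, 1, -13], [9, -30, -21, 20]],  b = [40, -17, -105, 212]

Forward elimination on [A|b]:
R3 <- R3 - (-1)*R1:  [   0   12   -3  -11  -65 ]
R4 <- R4 - (3)*R1:  [   0  -12   -9   14   92 ]
R3 <- R3 - (3)*R2:  [   0    0    6   -2  -14 ]
R4 <- R4 - (-3)*R2:  [   0    0  -18    5   41 ]
R4 <- R4 - (-3)*R3:  [  0   0   0  -1  -1 ]
Row echelon form:
[ 3  -6  -4   2  |   40 ]
[ 0   4  -3  -3  |  -17 ]
[ 0   0   6  -2  |  -14 ]
[ 0   0   0  -1  |   -1 ]
Back-substitution:
t = (-1) / -1 = 1
w = (-14 - (-2)*(1)) / 6 = -2
v = (-17 - (-3)*(-2) - (-3)*(1)) / 4 = -5
u = (40 - (-6)*(-5) - (-4)*(-2) - (2)*(1)) / 3 = 0

(0, -5, -2, 1)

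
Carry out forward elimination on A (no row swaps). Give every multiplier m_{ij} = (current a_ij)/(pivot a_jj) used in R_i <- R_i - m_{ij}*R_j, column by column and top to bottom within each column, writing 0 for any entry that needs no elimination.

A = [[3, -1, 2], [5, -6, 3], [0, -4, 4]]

multipliers: 5/3, 0, 12/13

Forward elimination:
R2 <- R2 - (5/3)*R1:  [     0  -13/3   -1/3 ]
R3: entry in column 1 is already 0 -> m_{31} = 0 (no row operation needed)
R3 <- R3 - (12/13)*R2:  [     0      0  56/13 ]
Multipliers (in order of application): m_{21} = 5/3, m_{31} = 0, m_{32} = 12/13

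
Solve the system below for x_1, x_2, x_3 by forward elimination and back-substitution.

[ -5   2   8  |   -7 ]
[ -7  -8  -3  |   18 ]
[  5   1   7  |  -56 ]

(-5, 4, -5)

Forward elimination on [A|b]:
R2 <- R2 - (7/5)*R1:  [     0  -54/5  -71/5  139/5 ]
R3 <- R3 - (-1)*R1:  [   0    3   15  -63 ]
R3 <- R3 - (-5/18)*R2:  [       0        0   199/18  -995/18 ]
Row echelon form:
[ -5      2       8  |       -7 ]
[  0  -54/5   -71/5  |    139/5 ]
[  0      0  199/18  |  -995/18 ]
Back-substitution:
x_3 = (-995/18) / (199/18) = -5
x_2 = (139/5 - (-71/5)*(-5)) / (-54/5) = 4
x_1 = (-7 - (2)*(4) - (8)*(-5)) / -5 = -5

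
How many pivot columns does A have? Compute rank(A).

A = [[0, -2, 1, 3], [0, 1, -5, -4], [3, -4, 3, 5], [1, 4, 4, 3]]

Row reduction:
R1 <-> R3   (pivot in column 1 was zero)
[ 3  -4   3   5 ]
[ 0   1  -5  -4 ]
[ 0  -2   1   3 ]
[ 1   4   4   3 ]
R4 <- R4 - (1/3)*R1:  [    0  16/3     3   4/3 ]
R3 <- R3 - (-2)*R2:  [  0   0  -9  -5 ]
R4 <- R4 - (16/3)*R2:  [    0     0  89/3  68/3 ]
R4 <- R4 - (-89/27)*R3:  [      0       0       0  167/27 ]
Row echelon form:
[ 3  -4   3       5 ]
[ 0   1  -5      -4 ]
[ 0   0  -9      -5 ]
[ 0   0   0  167/27 ]
Nonzero rows / pivot columns: 4

rank(A) = 4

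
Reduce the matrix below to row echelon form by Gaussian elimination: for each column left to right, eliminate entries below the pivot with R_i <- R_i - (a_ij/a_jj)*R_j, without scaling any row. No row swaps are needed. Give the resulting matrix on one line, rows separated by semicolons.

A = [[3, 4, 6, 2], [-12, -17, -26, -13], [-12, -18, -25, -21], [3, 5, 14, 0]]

Forward elimination:
R2 <- R2 - (-4)*R1:  [  0  -1  -2  -5 ]
R3 <- R3 - (-4)*R1:  [   0   -2   -1  -13 ]
R4 <- R4 - (1)*R1:  [  0   1   8  -2 ]
R3 <- R3 - (2)*R2:  [  0   0   3  -3 ]
R4 <- R4 - (-1)*R2:  [  0   0   6  -7 ]
R4 <- R4 - (2)*R3:  [  0   0   0  -1 ]
Row echelon form:
[ 3   4   6   2 ]
[ 0  -1  -2  -5 ]
[ 0   0   3  -3 ]
[ 0   0   0  -1 ]

REF = [3 4 6 2; 0 -1 -2 -5; 0 0 3 -3; 0 0 0 -1]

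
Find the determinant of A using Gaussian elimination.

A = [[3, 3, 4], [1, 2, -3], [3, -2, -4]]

Forward elimination:
R2 <- R2 - (1/3)*R1:  [     0      1  -13/3 ]
R3 <- R3 - (1)*R1:  [  0  -5  -8 ]
R3 <- R3 - (-5)*R2:  [     0      0  -89/3 ]
Upper-triangular form:
[ 3  3      4 ]
[ 0  1  -13/3 ]
[ 0  0  -89/3 ]
det(A) = (-1)^0 * (3) * (1) * (-89/3) = -89  (0 row swaps -> sign +1)

det(A) = -89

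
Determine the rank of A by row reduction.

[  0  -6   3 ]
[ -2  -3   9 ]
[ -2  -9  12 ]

Row reduction:
R1 <-> R2   (pivot in column 1 was zero)
[ -2  -3   9 ]
[  0  -6   3 ]
[ -2  -9  12 ]
R3 <- R3 - (1)*R1:  [  0  -6   3 ]
R3 <- R3 - (1)*R2:  [ 0  0  0 ]
Row echelon form:
[ -2  -3  9 ]
[  0  -6  3 ]
[  0   0  0 ]
Nonzero rows / pivot columns: 2

rank(A) = 2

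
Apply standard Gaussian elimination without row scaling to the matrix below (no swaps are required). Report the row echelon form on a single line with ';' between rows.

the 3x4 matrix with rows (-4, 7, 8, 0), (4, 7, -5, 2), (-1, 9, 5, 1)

REF = [-4 7 8 0; 0 14 3 2; 0 0 81/56 -1/28]

Forward elimination:
R2 <- R2 - (-1)*R1:  [  0  14   3   2 ]
R3 <- R3 - (1/4)*R1:  [    0  29/4     3     1 ]
R3 <- R3 - (29/56)*R2:  [     0      0  81/56  -1/28 ]
Row echelon form:
[ -4   7      8      0 ]
[  0  14      3      2 ]
[  0   0  81/56  -1/28 ]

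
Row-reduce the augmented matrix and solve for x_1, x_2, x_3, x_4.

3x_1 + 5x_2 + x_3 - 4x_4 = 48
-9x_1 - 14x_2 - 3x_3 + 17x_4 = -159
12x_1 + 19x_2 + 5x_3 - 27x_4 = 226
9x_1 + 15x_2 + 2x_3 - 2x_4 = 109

(4, 5, -5, -4)

Forward elimination on [A|b]:
R2 <- R2 - (-3)*R1:  [   0    1    0    5  -15 ]
R3 <- R3 - (4)*R1:  [   0   -1    1  -11   34 ]
R4 <- R4 - (3)*R1:  [   0    0   -1   10  -35 ]
R3 <- R3 - (-1)*R2:  [  0   0   1  -6  19 ]
R4 <- R4 - (-1)*R3:  [   0    0    0    4  -16 ]
Row echelon form:
[ 3  5  1  -4  |   48 ]
[ 0  1  0   5  |  -15 ]
[ 0  0  1  -6  |   19 ]
[ 0  0  0   4  |  -16 ]
Back-substitution:
x_4 = (-16) / 4 = -4
x_3 = (19 - (-6)*(-4)) / 1 = -5
x_2 = (-15 - (5)*(-4)) / 1 = 5
x_1 = (48 - (5)*(5) - (1)*(-5) - (-4)*(-4)) / 3 = 4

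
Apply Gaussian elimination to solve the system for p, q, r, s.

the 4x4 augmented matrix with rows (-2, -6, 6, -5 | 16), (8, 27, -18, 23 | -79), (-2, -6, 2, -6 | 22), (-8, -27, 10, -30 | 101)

Forward elimination on [A|b]:
R2 <- R2 - (-4)*R1:  [   0    3    6    3  -15 ]
R3 <- R3 - (1)*R1:  [  0   0  -4  -1   6 ]
R4 <- R4 - (4)*R1:  [   0   -3  -14  -10   37 ]
R4 <- R4 - (-1)*R2:  [  0   0  -8  -7  22 ]
R4 <- R4 - (2)*R3:  [  0   0   0  -5  10 ]
Row echelon form:
[ -2  -6   6  -5  |   16 ]
[  0   3   6   3  |  -15 ]
[  0   0  -4  -1  |    6 ]
[  0   0   0  -5  |   10 ]
Back-substitution:
s = (10) / -5 = -2
r = (6 - (-1)*(-2)) / -4 = -1
q = (-15 - (6)*(-1) - (3)*(-2)) / 3 = -1
p = (16 - (-6)*(-1) - (6)*(-1) - (-5)*(-2)) / -2 = -3

(-3, -1, -1, -2)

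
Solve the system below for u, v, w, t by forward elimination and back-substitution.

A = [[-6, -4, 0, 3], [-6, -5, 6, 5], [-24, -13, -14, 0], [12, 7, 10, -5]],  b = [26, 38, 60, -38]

Forward elimination on [A|b]:
R2 <- R2 - (1)*R1:  [  0  -1   6   2  12 ]
R3 <- R3 - (4)*R1:  [   0    3  -14  -12  -44 ]
R4 <- R4 - (-2)*R1:  [  0  -1  10   1  14 ]
R3 <- R3 - (-3)*R2:  [  0   0   4  -6  -8 ]
R4 <- R4 - (1)*R2:  [  0   0   4  -1   2 ]
R4 <- R4 - (1)*R3:  [  0   0   0   5  10 ]
Row echelon form:
[ -6  -4  0   3  |  26 ]
[  0  -1  6   2  |  12 ]
[  0   0  4  -6  |  -8 ]
[  0   0  0   5  |  10 ]
Back-substitution:
t = (10) / 5 = 2
w = (-8 - (-6)*(2)) / 4 = 1
v = (12 - (6)*(1) - (2)*(2)) / -1 = -2
u = (26 - (-4)*(-2) - (3)*(2)) / -6 = -2

(-2, -2, 1, 2)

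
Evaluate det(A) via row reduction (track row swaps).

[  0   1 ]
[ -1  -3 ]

det(A) = 1

Forward elimination:
R1 <-> R2   (pivot in column 1 was zero)
[ -1  -3 ]
[  0   1 ]
Upper-triangular form:
[ -1  -3 ]
[  0   1 ]
det(A) = (-1)^1 * (-1) * (1) = 1  (1 row swap -> sign -1)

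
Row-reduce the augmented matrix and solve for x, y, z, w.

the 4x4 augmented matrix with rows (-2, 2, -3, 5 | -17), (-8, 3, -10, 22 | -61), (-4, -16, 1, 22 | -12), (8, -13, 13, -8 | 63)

(2, -1, 2, -1)

Forward elimination on [A|b]:
R2 <- R2 - (4)*R1:  [  0  -5   2   2   7 ]
R3 <- R3 - (2)*R1:  [   0  -20    7   12   22 ]
R4 <- R4 - (-4)*R1:  [  0  -5   1  12  -5 ]
R3 <- R3 - (4)*R2:  [  0   0  -1   4  -6 ]
R4 <- R4 - (1)*R2:  [   0    0   -1   10  -12 ]
R4 <- R4 - (1)*R3:  [  0   0   0   6  -6 ]
Row echelon form:
[ -2   2  -3  5  |  -17 ]
[  0  -5   2  2  |    7 ]
[  0   0  -1  4  |   -6 ]
[  0   0   0  6  |   -6 ]
Back-substitution:
w = (-6) / 6 = -1
z = (-6 - (4)*(-1)) / -1 = 2
y = (7 - (2)*(2) - (2)*(-1)) / -5 = -1
x = (-17 - (2)*(-1) - (-3)*(2) - (5)*(-1)) / -2 = 2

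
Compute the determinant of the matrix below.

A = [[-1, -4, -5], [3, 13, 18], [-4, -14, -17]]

det(A) = 3

Forward elimination:
R2 <- R2 - (-3)*R1:  [ 0  1  3 ]
R3 <- R3 - (4)*R1:  [ 0  2  3 ]
R3 <- R3 - (2)*R2:  [  0   0  -3 ]
Upper-triangular form:
[ -1  -4  -5 ]
[  0   1   3 ]
[  0   0  -3 ]
det(A) = (-1)^0 * (-1) * (1) * (-3) = 3  (0 row swaps -> sign +1)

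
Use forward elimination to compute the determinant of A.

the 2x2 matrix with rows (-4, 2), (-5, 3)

det(A) = -2

Forward elimination:
R2 <- R2 - (5/4)*R1:  [   0  1/2 ]
Upper-triangular form:
[ -4    2 ]
[  0  1/2 ]
det(A) = (-1)^0 * (-4) * (1/2) = -2  (0 row swaps -> sign +1)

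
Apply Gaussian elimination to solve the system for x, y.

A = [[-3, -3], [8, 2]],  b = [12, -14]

Forward elimination on [A|b]:
R2 <- R2 - (-8/3)*R1:  [  0  -6  18 ]
Row echelon form:
[ -3  -3  |  12 ]
[  0  -6  |  18 ]
Back-substitution:
y = (18) / -6 = -3
x = (12 - (-3)*(-3)) / -3 = -1

(-1, -3)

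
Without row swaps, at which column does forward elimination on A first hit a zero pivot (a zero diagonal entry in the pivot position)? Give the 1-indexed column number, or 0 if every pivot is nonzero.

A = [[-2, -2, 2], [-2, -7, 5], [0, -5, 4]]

first zero-pivot column = 0

Naive forward elimination:
R2 <- R2 - (1)*R1:  [  0  -5   3 ]
R3 <- R3 - (1)*R2:  [ 0  0  1 ]
All pivots nonzero; naive elimination completes without hitting a zero pivot.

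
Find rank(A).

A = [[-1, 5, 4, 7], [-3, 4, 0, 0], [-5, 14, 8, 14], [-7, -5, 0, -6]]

Row reduction:
R2 <- R2 - (3)*R1:  [   0  -11  -12  -21 ]
R3 <- R3 - (5)*R1:  [   0  -11  -12  -21 ]
R4 <- R4 - (7)*R1:  [   0  -40  -28  -55 ]
R3 <- R3 - (1)*R2:  [ 0  0  0  0 ]
R4 <- R4 - (40/11)*R2:  [      0       0  172/11  235/11 ]
R3 <-> R4   (pivot in column 3 was zero)
[ -1    5       4       7 ]
[  0  -11     -12     -21 ]
[  0    0  172/11  235/11 ]
[  0    0       0       0 ]
Row echelon form:
[ -1    5       4       7 ]
[  0  -11     -12     -21 ]
[  0    0  172/11  235/11 ]
[  0    0       0       0 ]
Nonzero rows / pivot columns: 3

rank(A) = 3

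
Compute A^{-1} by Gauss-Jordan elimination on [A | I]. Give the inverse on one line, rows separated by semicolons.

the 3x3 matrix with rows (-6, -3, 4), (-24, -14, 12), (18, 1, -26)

inverse = [44/3 -37/12 5/6; -17 7/2 -1; 19/2 -2 1/2]

Gauss-Jordan on [A | I]:
R1 <- (1/-6)*R1:  [    1   1/2  -2/3  |  -1/6     0     0 ]
R2 <- R2 - (-24)*R1:  [  0  -2  -4  |  -4   1   0 ]
R3 <- R3 - (18)*R1:  [   0   -8  -14  |    3    0    1 ]
R2 <- (1/-2)*R2:  [    0     1     2  |     2  -1/2     0 ]
R1 <- R1 - (1/2)*R2:  [    1     0  -5/3  |  -7/6   1/4     0 ]
R3 <- R3 - (-8)*R2:  [  0   0   2  |  19  -4   1 ]
R3 <- (1/2)*R3:  [    0     0     1  |  19/2    -2   1/2 ]
R1 <- R1 - (-5/3)*R3:  [      1       0       0  |    44/3  -37/12     5/6 ]
R2 <- R2 - (2)*R3:  [   0    1    0  |  -17  7/2   -1 ]
Right block of [I | A^{-1}] is the inverse:
[ 44/3  -37/12  5/6 ]
[  -17     7/2   -1 ]
[ 19/2      -2  1/2 ]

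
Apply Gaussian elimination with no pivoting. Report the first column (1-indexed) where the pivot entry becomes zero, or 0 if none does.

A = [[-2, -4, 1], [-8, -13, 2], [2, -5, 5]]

Naive forward elimination:
R2 <- R2 - (4)*R1:  [  0   3  -2 ]
R3 <- R3 - (-1)*R1:  [  0  -9   6 ]
R3 <- R3 - (-3)*R2:  [ 0  0  0 ]
Matrix at this point:
[ -2  -4   1 ]
[  0   3  -2 ]
[  0   0   0 ]
Pivot entry (3,3) in the last row is zero and there are no rows below to swap with -> zero pivot in column 3 (A is singular).

first zero-pivot column = 3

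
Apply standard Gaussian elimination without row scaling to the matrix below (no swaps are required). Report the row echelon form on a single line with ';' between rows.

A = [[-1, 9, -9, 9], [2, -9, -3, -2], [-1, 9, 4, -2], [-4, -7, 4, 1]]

Forward elimination:
R2 <- R2 - (-2)*R1:  [   0    9  -21   16 ]
R3 <- R3 - (1)*R1:  [   0    0   13  -11 ]
R4 <- R4 - (4)*R1:  [   0  -43   40  -35 ]
R4 <- R4 - (-43/9)*R2:  [      0       0  -181/3   373/9 ]
R4 <- R4 - (-181/39)*R3:  [         0          0          0  -1124/117 ]
Row echelon form:
[ -1  9   -9          9 ]
[  0  9  -21         16 ]
[  0  0   13        -11 ]
[  0  0    0  -1124/117 ]

REF = [-1 9 -9 9; 0 9 -21 16; 0 0 13 -11; 0 0 0 -1124/117]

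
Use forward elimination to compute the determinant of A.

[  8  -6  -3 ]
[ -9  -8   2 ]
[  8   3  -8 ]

det(A) = 689

Forward elimination:
R2 <- R2 - (-9/8)*R1:  [     0  -59/4  -11/8 ]
R3 <- R3 - (1)*R1:  [  0   9  -5 ]
R3 <- R3 - (-36/59)*R2:  [        0         0  -689/118 ]
Upper-triangular form:
[ 8     -6        -3 ]
[ 0  -59/4     -11/8 ]
[ 0      0  -689/118 ]
det(A) = (-1)^0 * (8) * (-59/4) * (-689/118) = 689  (0 row swaps -> sign +1)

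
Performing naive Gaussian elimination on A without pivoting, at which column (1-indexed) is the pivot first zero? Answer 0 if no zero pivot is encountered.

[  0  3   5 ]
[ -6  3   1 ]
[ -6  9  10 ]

first zero-pivot column = 1

Naive forward elimination:
Pivot entry (1,1) is zero but row 2 has -6 in column 1 -> naive elimination stops; a row interchange (e.g. R1 <-> R2) would be required here.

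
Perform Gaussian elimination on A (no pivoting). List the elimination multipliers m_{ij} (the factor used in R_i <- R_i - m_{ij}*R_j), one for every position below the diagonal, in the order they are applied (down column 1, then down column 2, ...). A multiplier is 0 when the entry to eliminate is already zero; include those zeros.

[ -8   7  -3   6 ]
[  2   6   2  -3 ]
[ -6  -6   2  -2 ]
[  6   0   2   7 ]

multipliers: -1/4, 3/4, -3/4, -45/31, 21/31, -17/94

Forward elimination:
R2 <- R2 - (-1/4)*R1:  [    0  31/4   5/4  -3/2 ]
R3 <- R3 - (3/4)*R1:  [     0  -45/4   17/4  -13/2 ]
R4 <- R4 - (-3/4)*R1:  [    0  21/4  -1/4  23/2 ]
R3 <- R3 - (-45/31)*R2:  [       0        0   188/31  -269/31 ]
R4 <- R4 - (21/31)*R2:  [      0       0  -34/31  388/31 ]
R4 <- R4 - (-17/94)*R3:  [       0        0        0  1029/94 ]
Multipliers (in order of application): m_{21} = -1/4, m_{31} = 3/4, m_{41} = -3/4, m_{32} = -45/31, m_{42} = 21/31, m_{43} = -17/94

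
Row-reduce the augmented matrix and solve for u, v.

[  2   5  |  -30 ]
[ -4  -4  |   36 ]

Forward elimination on [A|b]:
R2 <- R2 - (-2)*R1:  [   0    6  -24 ]
Row echelon form:
[ 2  5  |  -30 ]
[ 0  6  |  -24 ]
Back-substitution:
v = (-24) / 6 = -4
u = (-30 - (5)*(-4)) / 2 = -5

(-5, -4)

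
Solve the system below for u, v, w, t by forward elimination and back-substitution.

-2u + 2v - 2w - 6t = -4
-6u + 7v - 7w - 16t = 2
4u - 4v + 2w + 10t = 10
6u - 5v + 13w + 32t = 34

(-4, 1, -5, 4)

Forward elimination on [A|b]:
R2 <- R2 - (3)*R1:  [  0   1  -1   2  14 ]
R3 <- R3 - (-2)*R1:  [  0   0  -2  -2   2 ]
R4 <- R4 - (-3)*R1:  [  0   1   7  14  22 ]
R4 <- R4 - (1)*R2:  [  0   0   8  12   8 ]
R4 <- R4 - (-4)*R3:  [  0   0   0   4  16 ]
Row echelon form:
[ -2  2  -2  -6  |  -4 ]
[  0  1  -1   2  |  14 ]
[  0  0  -2  -2  |   2 ]
[  0  0   0   4  |  16 ]
Back-substitution:
t = (16) / 4 = 4
w = (2 - (-2)*(4)) / -2 = -5
v = (14 - (-1)*(-5) - (2)*(4)) / 1 = 1
u = (-4 - (2)*(1) - (-2)*(-5) - (-6)*(4)) / -2 = -4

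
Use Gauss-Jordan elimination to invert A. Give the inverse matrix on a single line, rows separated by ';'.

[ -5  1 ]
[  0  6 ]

Gauss-Jordan on [A | I]:
R1 <- (1/-5)*R1:  [    1  -1/5  |  -1/5     0 ]
R2 <- (1/6)*R2:  [   0    1  |    0  1/6 ]
R1 <- R1 - (-1/5)*R2:  [    1     0  |  -1/5  1/30 ]
Right block of [I | A^{-1}] is the inverse:
[ -1/5  1/30 ]
[    0   1/6 ]

inverse = [-1/5 1/30; 0 1/6]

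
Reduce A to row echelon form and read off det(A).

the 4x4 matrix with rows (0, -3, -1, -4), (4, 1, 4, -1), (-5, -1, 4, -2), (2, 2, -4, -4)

Forward elimination:
R1 <-> R2   (pivot in column 1 was zero)
[  4   1   4  -1 ]
[  0  -3  -1  -4 ]
[ -5  -1   4  -2 ]
[  2   2  -4  -4 ]
R3 <- R3 - (-5/4)*R1:  [     0    1/4      9  -13/4 ]
R4 <- R4 - (1/2)*R1:  [    0   3/2    -6  -7/2 ]
R3 <- R3 - (-1/12)*R2:  [      0       0  107/12  -43/12 ]
R4 <- R4 - (-1/2)*R2:  [     0      0  -13/2  -11/2 ]
R4 <- R4 - (-78/107)*R3:  [        0         0         0  -868/107 ]
Upper-triangular form:
[ 4   1       4        -1 ]
[ 0  -3      -1        -4 ]
[ 0   0  107/12    -43/12 ]
[ 0   0       0  -868/107 ]
det(A) = (-1)^1 * (4) * (-3) * (107/12) * (-868/107) = -868  (1 row swap -> sign -1)

det(A) = -868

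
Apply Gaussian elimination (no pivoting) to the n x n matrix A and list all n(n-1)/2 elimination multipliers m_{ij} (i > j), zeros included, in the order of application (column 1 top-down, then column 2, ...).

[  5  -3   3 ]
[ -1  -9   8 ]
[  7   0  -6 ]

multipliers: -1/5, 7/5, -7/16

Forward elimination:
R2 <- R2 - (-1/5)*R1:  [     0  -48/5   43/5 ]
R3 <- R3 - (7/5)*R1:  [     0   21/5  -51/5 ]
R3 <- R3 - (-7/16)*R2:  [       0        0  -103/16 ]
Multipliers (in order of application): m_{21} = -1/5, m_{31} = 7/5, m_{32} = -7/16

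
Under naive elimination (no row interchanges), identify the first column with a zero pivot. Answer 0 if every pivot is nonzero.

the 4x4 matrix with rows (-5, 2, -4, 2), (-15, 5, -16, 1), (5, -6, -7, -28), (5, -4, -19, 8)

Naive forward elimination:
R2 <- R2 - (3)*R1:  [  0  -1  -4  -5 ]
R3 <- R3 - (-1)*R1:  [   0   -4  -11  -26 ]
R4 <- R4 - (-1)*R1:  [   0   -2  -23   10 ]
R3 <- R3 - (4)*R2:  [  0   0   5  -6 ]
R4 <- R4 - (2)*R2:  [   0    0  -15   20 ]
R4 <- R4 - (-3)*R3:  [ 0  0  0  2 ]
All pivots nonzero; naive elimination completes without hitting a zero pivot.

first zero-pivot column = 0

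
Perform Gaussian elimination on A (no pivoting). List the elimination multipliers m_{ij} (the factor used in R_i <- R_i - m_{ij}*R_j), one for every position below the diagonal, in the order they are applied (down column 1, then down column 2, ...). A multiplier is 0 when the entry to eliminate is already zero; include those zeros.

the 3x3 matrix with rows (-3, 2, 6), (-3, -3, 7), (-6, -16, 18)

multipliers: 1, 2, 4

Forward elimination:
R2 <- R2 - (1)*R1:  [  0  -5   1 ]
R3 <- R3 - (2)*R1:  [   0  -20    6 ]
R3 <- R3 - (4)*R2:  [ 0  0  2 ]
Multipliers (in order of application): m_{21} = 1, m_{31} = 2, m_{32} = 4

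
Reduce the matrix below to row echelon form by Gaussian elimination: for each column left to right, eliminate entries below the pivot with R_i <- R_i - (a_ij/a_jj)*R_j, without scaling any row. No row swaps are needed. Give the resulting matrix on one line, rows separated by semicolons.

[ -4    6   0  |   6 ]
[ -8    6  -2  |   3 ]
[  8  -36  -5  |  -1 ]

Forward elimination:
R2 <- R2 - (2)*R1:  [  0  -6  -2  -9 ]
R3 <- R3 - (-2)*R1:  [   0  -24   -5   11 ]
R3 <- R3 - (4)*R2:  [  0   0   3  47 ]
Row echelon form:
[ -4   6   0  |   6 ]
[  0  -6  -2  |  -9 ]
[  0   0   3  |  47 ]

REF = [-4 6 0 6; 0 -6 -2 -9; 0 0 3 47]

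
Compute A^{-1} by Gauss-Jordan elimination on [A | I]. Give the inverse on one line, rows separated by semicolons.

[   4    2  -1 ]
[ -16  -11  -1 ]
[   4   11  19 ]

Gauss-Jordan on [A | I]:
R1 <- (1/4)*R1:  [    1   1/2  -1/4  |   1/4     0     0 ]
R2 <- R2 - (-16)*R1:  [  0  -3  -5  |   4   1   0 ]
R3 <- R3 - (4)*R1:  [  0   9  20  |  -1   0   1 ]
R2 <- (1/-3)*R2:  [    0     1   5/3  |  -4/3  -1/3     0 ]
R1 <- R1 - (1/2)*R2:  [      1       0  -13/12  |   11/12     1/6       0 ]
R3 <- R3 - (9)*R2:  [  0   0   5  |  11   3   1 ]
R3 <- (1/5)*R3:  [    0     0     1  |  11/5   3/5   1/5 ]
R1 <- R1 - (-13/12)*R3:  [     1      0      0  |  33/10  49/60  13/60 ]
R2 <- R2 - (5/3)*R3:  [    0     1     0  |    -5  -4/3  -1/3 ]
Right block of [I | A^{-1}] is the inverse:
[ 33/10  49/60  13/60 ]
[    -5   -4/3   -1/3 ]
[  11/5    3/5    1/5 ]

inverse = [33/10 49/60 13/60; -5 -4/3 -1/3; 11/5 3/5 1/5]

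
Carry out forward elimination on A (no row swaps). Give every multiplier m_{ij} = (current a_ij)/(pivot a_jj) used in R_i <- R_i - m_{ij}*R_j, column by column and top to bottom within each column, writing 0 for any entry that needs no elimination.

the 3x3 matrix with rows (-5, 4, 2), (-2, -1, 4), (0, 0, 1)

multipliers: 2/5, 0, 0

Forward elimination:
R2 <- R2 - (2/5)*R1:  [     0  -13/5   16/5 ]
R3: entry in column 1 is already 0 -> m_{31} = 0 (no row operation needed)
R3: entry in column 2 is already 0 -> m_{32} = 0 (no row operation needed)
Multipliers (in order of application): m_{21} = 2/5, m_{31} = 0, m_{32} = 0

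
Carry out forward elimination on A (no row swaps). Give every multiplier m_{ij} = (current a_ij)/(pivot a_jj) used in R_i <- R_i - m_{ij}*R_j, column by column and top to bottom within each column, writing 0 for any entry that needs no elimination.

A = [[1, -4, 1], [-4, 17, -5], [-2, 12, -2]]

multipliers: -4, -2, 4

Forward elimination:
R2 <- R2 - (-4)*R1:  [  0   1  -1 ]
R3 <- R3 - (-2)*R1:  [ 0  4  0 ]
R3 <- R3 - (4)*R2:  [ 0  0  4 ]
Multipliers (in order of application): m_{21} = -4, m_{31} = -2, m_{32} = 4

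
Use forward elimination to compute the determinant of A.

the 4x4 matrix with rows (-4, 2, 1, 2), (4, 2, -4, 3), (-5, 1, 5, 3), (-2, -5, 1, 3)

det(A) = -551

Forward elimination:
R2 <- R2 - (-1)*R1:  [  0   4  -3   5 ]
R3 <- R3 - (5/4)*R1:  [    0  -3/2  15/4   1/2 ]
R4 <- R4 - (1/2)*R1:  [   0   -6  1/2    2 ]
R3 <- R3 - (-3/8)*R2:  [    0     0  21/8  19/8 ]
R4 <- R4 - (-3/2)*R2:  [    0     0    -4  19/2 ]
R4 <- R4 - (-32/21)*R3:  [      0       0       0  551/42 ]
Upper-triangular form:
[ -4  2     1       2 ]
[  0  4    -3       5 ]
[  0  0  21/8    19/8 ]
[  0  0     0  551/42 ]
det(A) = (-1)^0 * (-4) * (4) * (21/8) * (551/42) = -551  (0 row swaps -> sign +1)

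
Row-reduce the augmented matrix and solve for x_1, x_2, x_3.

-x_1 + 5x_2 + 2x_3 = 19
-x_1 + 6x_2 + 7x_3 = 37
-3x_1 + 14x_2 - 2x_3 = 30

(2, 3, 3)

Forward elimination on [A|b]:
R2 <- R2 - (1)*R1:  [  0   1   5  18 ]
R3 <- R3 - (3)*R1:  [   0   -1   -8  -27 ]
R3 <- R3 - (-1)*R2:  [  0   0  -3  -9 ]
Row echelon form:
[ -1  5   2  |  19 ]
[  0  1   5  |  18 ]
[  0  0  -3  |  -9 ]
Back-substitution:
x_3 = (-9) / -3 = 3
x_2 = (18 - (5)*(3)) / 1 = 3
x_1 = (19 - (5)*(3) - (2)*(3)) / -1 = 2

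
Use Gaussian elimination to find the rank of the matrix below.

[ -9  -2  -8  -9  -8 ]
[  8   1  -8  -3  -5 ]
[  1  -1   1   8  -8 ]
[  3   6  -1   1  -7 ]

rank(A) = 4

Row reduction:
R2 <- R2 - (-8/9)*R1:  [      0    -7/9  -136/9     -11  -109/9 ]
R3 <- R3 - (-1/9)*R1:  [     0  -11/9    1/9      7  -80/9 ]
R4 <- R4 - (-1/3)*R1:  [     0   16/3  -11/3     -2  -29/3 ]
R3 <- R3 - (11/7)*R2:  [     0      0  167/7  170/7   71/7 ]
R4 <- R4 - (-48/7)*R2:  [      0       0  -751/7  -542/7  -649/7 ]
R4 <- R4 - (-751/167)*R3:  [         0          0          0   5308/167  -7866/167 ]
Row echelon form:
[ -9    -2      -8        -9         -8 ]
[  0  -7/9  -136/9       -11     -109/9 ]
[  0     0   167/7     170/7       71/7 ]
[  0     0       0  5308/167  -7866/167 ]
Nonzero rows / pivot columns: 4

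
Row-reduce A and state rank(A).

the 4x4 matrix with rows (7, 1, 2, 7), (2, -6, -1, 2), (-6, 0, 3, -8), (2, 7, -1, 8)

Row reduction:
R2 <- R2 - (2/7)*R1:  [     0  -44/7  -11/7      0 ]
R3 <- R3 - (-6/7)*R1:  [    0   6/7  33/7    -2 ]
R4 <- R4 - (2/7)*R1:  [     0   47/7  -11/7      6 ]
R3 <- R3 - (-3/22)*R2:  [   0    0  9/2   -2 ]
R4 <- R4 - (-47/44)*R2:  [     0      0  -13/4      6 ]
R4 <- R4 - (-13/18)*R3:  [    0     0     0  41/9 ]
Row echelon form:
[ 7      1      2     7 ]
[ 0  -44/7  -11/7     0 ]
[ 0      0    9/2    -2 ]
[ 0      0      0  41/9 ]
Nonzero rows / pivot columns: 4

rank(A) = 4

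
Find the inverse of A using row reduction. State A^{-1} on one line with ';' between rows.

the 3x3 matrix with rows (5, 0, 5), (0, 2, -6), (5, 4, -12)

inverse = [0 -2/5 1/5; 3/5 17/10 -3/5; 1/5 2/5 -1/5]

Gauss-Jordan on [A | I]:
R1 <- (1/5)*R1:  [   1    0    1  |  1/5    0    0 ]
R3 <- R3 - (5)*R1:  [   0    4  -17  |   -1    0    1 ]
R2 <- (1/2)*R2:  [   0    1   -3  |    0  1/2    0 ]
R3 <- R3 - (4)*R2:  [  0   0  -5  |  -1  -2   1 ]
R3 <- (1/-5)*R3:  [    0     0     1  |   1/5   2/5  -1/5 ]
R1 <- R1 - (1)*R3:  [    1     0     0  |     0  -2/5   1/5 ]
R2 <- R2 - (-3)*R3:  [     0      1      0  |    3/5  17/10   -3/5 ]
Right block of [I | A^{-1}] is the inverse:
[   0   -2/5   1/5 ]
[ 3/5  17/10  -3/5 ]
[ 1/5    2/5  -1/5 ]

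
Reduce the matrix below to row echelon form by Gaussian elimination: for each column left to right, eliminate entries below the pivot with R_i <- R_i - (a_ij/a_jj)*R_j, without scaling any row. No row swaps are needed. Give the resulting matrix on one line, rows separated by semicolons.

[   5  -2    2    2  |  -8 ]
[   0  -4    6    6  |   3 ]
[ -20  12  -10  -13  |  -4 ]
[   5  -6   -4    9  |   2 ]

REF = [5 -2 2 2 -8; 0 -4 6 6 3; 0 0 4 1 -33; 0 0 0 4 -92]

Forward elimination:
R3 <- R3 - (-4)*R1:  [   0    4   -2   -5  -36 ]
R4 <- R4 - (1)*R1:  [  0  -4  -6   7  10 ]
R3 <- R3 - (-1)*R2:  [   0    0    4    1  -33 ]
R4 <- R4 - (1)*R2:  [   0    0  -12    1    7 ]
R4 <- R4 - (-3)*R3:  [   0    0    0    4  -92 ]
Row echelon form:
[ 5  -2  2  2  |   -8 ]
[ 0  -4  6  6  |    3 ]
[ 0   0  4  1  |  -33 ]
[ 0   0  0  4  |  -92 ]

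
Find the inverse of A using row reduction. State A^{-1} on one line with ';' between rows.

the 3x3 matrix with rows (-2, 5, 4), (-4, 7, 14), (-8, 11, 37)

Gauss-Jordan on [A | I]:
R1 <- (1/-2)*R1:  [    1  -5/2    -2  |  -1/2     0     0 ]
R2 <- R2 - (-4)*R1:  [  0  -3   6  |  -2   1   0 ]
R3 <- R3 - (-8)*R1:  [  0  -9  21  |  -4   0   1 ]
R2 <- (1/-3)*R2:  [    0     1    -2  |   2/3  -1/3     0 ]
R1 <- R1 - (-5/2)*R2:  [    1     0    -7  |   7/6  -5/6     0 ]
R3 <- R3 - (-9)*R2:  [  0   0   3  |   2  -3   1 ]
R3 <- (1/3)*R3:  [   0    0    1  |  2/3   -1  1/3 ]
R1 <- R1 - (-7)*R3:  [     1      0      0  |   35/6  -47/6    7/3 ]
R2 <- R2 - (-2)*R3:  [    0     1     0  |     2  -7/3   2/3 ]
Right block of [I | A^{-1}] is the inverse:
[ 35/6  -47/6  7/3 ]
[    2   -7/3  2/3 ]
[  2/3     -1  1/3 ]

inverse = [35/6 -47/6 7/3; 2 -7/3 2/3; 2/3 -1 1/3]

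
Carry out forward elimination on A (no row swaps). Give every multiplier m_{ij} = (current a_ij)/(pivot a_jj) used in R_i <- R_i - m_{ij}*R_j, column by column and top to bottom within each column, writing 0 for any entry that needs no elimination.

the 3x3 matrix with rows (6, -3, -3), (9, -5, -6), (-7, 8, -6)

multipliers: 3/2, -7/6, -9

Forward elimination:
R2 <- R2 - (3/2)*R1:  [    0  -1/2  -3/2 ]
R3 <- R3 - (-7/6)*R1:  [     0    9/2  -19/2 ]
R3 <- R3 - (-9)*R2:  [   0    0  -23 ]
Multipliers (in order of application): m_{21} = 3/2, m_{31} = -7/6, m_{32} = -9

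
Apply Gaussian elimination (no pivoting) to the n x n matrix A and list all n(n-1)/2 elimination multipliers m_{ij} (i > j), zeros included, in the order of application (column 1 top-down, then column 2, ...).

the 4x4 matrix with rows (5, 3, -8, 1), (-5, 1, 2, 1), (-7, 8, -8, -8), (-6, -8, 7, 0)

multipliers: -1, -7/5, -6/5, 61/20, -11/10, 92/9

Forward elimination:
R2 <- R2 - (-1)*R1:  [  0   4  -6   2 ]
R3 <- R3 - (-7/5)*R1:  [     0   61/5  -96/5  -33/5 ]
R4 <- R4 - (-6/5)*R1:  [     0  -22/5  -13/5    6/5 ]
R3 <- R3 - (61/20)*R2:  [       0        0    -9/10  -127/10 ]
R4 <- R4 - (-11/10)*R2:  [     0      0  -46/5   17/5 ]
R4 <- R4 - (92/9)*R3:  [      0       0       0  1199/9 ]
Multipliers (in order of application): m_{21} = -1, m_{31} = -7/5, m_{41} = -6/5, m_{32} = 61/20, m_{42} = -11/10, m_{43} = 92/9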